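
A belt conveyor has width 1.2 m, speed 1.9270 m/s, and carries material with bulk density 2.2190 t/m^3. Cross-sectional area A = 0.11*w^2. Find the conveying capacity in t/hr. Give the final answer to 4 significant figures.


A = 0.11 * 1.2^2 = 0.1584 m^2
C = 0.1584 * 1.9270 * 2.2190 * 3600
C = 2438 t/hr


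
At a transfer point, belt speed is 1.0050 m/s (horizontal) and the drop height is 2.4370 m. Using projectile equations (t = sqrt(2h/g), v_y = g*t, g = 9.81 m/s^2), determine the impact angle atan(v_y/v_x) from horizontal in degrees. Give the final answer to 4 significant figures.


t = sqrt(2*2.4370/9.81) = 0.704869 s
v_y = 9.81 * 0.704869 = 6.91476 m/s
angle = atan(6.91476 / 1.0050) = 81.73 deg


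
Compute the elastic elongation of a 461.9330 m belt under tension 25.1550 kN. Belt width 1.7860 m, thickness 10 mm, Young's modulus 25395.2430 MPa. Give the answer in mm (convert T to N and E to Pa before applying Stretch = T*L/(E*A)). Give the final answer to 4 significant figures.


A = 1.7860 * 0.01 = 0.01786 m^2
Stretch = 25.1550*1000 * 461.9330 / (25395.2430e6 * 0.01786) * 1000
Stretch = 25.62 mm


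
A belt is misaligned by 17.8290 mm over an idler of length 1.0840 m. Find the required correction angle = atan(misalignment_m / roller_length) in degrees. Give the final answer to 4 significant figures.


misalign_m = 17.8290 / 1000 = 0.017829 m
angle = atan(0.017829 / 1.0840)
angle = 0.9423 deg


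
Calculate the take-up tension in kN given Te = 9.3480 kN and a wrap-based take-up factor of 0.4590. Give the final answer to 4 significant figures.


T_tu = 9.3480 * 0.4590
T_tu = 4.291 kN


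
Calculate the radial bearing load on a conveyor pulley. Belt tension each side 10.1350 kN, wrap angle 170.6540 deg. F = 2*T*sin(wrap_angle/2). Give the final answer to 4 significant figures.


F = 2 * 10.1350 * sin(170.6540/2 deg)
F = 20.20 kN


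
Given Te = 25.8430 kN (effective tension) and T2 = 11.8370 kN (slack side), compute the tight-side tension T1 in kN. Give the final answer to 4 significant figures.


T1 = Te + T2 = 25.8430 + 11.8370
T1 = 37.68 kN


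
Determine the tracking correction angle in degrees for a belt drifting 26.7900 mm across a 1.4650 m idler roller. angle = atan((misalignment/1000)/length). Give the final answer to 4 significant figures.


misalign_m = 26.7900 / 1000 = 0.026790 m
angle = atan(0.026790 / 1.4650)
angle = 1.048 deg


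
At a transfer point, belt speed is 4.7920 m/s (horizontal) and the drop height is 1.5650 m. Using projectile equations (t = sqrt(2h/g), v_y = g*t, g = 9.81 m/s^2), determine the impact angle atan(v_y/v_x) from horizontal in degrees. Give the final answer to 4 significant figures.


t = sqrt(2*1.5650/9.81) = 0.564856 s
v_y = 9.81 * 0.564856 = 5.54124 m/s
angle = atan(5.54124 / 4.7920) = 49.15 deg


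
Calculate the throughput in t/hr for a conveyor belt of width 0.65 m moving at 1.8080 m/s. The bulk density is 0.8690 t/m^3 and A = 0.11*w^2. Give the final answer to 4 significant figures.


A = 0.11 * 0.65^2 = 0.046475 m^2
C = 0.046475 * 1.8080 * 0.8690 * 3600
C = 262.9 t/hr


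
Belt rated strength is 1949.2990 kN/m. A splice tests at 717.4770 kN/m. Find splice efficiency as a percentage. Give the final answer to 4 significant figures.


Eff = 717.4770 / 1949.2990 * 100
Eff = 36.81 %


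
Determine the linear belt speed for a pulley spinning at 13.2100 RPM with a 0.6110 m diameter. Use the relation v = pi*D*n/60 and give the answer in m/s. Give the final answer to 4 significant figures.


v = pi * 0.6110 * 13.2100 / 60
v = 0.4226 m/s


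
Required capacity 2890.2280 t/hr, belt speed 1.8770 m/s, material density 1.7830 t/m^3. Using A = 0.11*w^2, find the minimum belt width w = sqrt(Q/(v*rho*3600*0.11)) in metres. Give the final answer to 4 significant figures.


A_req = 2890.2280 / (1.8770 * 1.7830 * 3600) = 0.239891 m^2
w = sqrt(0.239891 / 0.11)
w = 1.477 m


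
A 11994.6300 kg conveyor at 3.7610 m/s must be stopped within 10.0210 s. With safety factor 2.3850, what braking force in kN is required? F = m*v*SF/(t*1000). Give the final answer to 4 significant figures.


F = 11994.6300 * 3.7610 / 10.0210 * 2.3850 / 1000
F = 10.74 kN


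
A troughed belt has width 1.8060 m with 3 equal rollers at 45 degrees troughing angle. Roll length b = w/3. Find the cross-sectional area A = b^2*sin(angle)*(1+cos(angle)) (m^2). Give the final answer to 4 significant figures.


b = 1.8060/3 = 0.602 m
A = 0.602^2 * sin(45 deg) * (1 + cos(45 deg))
A = 0.4375 m^2


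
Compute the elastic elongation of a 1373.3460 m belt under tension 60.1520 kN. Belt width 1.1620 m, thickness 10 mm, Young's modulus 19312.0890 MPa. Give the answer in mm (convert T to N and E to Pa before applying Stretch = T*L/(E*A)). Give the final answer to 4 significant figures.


A = 1.1620 * 0.01 = 0.01162 m^2
Stretch = 60.1520*1000 * 1373.3460 / (19312.0890e6 * 0.01162) * 1000
Stretch = 368.1 mm


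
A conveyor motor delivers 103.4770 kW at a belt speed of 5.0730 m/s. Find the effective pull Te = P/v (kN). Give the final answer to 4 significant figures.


Te = P / v = 103.4770 / 5.0730
Te = 20.40 kN


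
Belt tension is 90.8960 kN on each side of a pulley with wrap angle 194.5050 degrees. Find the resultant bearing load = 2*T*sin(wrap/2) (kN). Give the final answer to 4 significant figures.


F = 2 * 90.8960 * sin(194.5050/2 deg)
F = 180.3 kN


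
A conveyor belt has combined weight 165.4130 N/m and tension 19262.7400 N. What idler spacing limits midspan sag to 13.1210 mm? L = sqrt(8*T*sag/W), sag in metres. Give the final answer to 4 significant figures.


sag = 13.1210/1000 = 0.013121 m
L = sqrt(8 * 19262.7400 * 0.013121 / 165.4130)
L = 3.496 m


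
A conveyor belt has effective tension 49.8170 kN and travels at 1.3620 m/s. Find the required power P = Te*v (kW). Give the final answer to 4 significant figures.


P = Te * v = 49.8170 * 1.3620
P = 67.85 kW


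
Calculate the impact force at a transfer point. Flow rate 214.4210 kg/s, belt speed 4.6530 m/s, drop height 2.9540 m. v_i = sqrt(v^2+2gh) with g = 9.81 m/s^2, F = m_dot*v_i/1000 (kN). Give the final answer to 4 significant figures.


v_i = sqrt(4.6530^2 + 2*9.81*2.9540) = 8.92233 m/s
F = 214.4210 * 8.92233 / 1000
F = 1.913 kN


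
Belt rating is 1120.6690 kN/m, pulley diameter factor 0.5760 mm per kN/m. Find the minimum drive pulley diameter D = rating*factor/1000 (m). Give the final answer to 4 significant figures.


D = 1120.6690 * 0.5760 / 1000
D = 0.6455 m


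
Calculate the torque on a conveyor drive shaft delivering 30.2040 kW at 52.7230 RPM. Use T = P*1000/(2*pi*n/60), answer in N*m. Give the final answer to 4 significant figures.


omega = 2*pi*52.7230/60 = 5.52114 rad/s
T = 30.2040*1000 / 5.52114
T = 5471 N*m


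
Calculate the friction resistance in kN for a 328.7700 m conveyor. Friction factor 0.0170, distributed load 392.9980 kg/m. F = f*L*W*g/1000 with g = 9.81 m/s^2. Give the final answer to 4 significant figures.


F = 0.0170 * 328.7700 * 392.9980 * 9.81 / 1000
F = 21.55 kN


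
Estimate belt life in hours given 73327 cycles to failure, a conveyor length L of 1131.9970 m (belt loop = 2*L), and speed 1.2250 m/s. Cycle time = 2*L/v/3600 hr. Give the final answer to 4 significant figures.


cycle_time = 2 * 1131.9970 / 1.2250 / 3600 = 0.513377 hr
life = 73327 * 0.513377 = 37640 hours


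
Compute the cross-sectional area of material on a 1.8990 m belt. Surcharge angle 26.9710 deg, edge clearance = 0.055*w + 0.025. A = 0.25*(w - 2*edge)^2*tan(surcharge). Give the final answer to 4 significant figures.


edge = 0.055*1.8990 + 0.025 = 0.129445 m
ew = 1.8990 - 2*0.129445 = 1.64011 m
A = 0.25 * 1.64011^2 * tan(26.9710 deg)
A = 0.3422 m^2


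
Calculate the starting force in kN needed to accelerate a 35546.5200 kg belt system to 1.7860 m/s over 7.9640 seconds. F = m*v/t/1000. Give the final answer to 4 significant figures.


F = 35546.5200 * 1.7860 / 7.9640 / 1000
F = 7.972 kN


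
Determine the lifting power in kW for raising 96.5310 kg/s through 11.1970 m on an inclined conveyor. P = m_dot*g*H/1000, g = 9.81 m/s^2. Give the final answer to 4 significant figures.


P = 96.5310 * 9.81 * 11.1970 / 1000
P = 10.60 kW


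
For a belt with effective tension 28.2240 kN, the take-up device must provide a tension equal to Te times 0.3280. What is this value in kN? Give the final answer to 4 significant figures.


T_tu = 28.2240 * 0.3280
T_tu = 9.257 kN


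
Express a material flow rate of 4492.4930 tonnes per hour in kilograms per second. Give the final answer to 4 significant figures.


m_dot = 4492.4930 * 1000 / 3600
m_dot = 1248 kg/s


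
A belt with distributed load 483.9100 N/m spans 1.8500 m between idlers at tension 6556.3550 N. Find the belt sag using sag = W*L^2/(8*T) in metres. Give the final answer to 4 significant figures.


sag = 483.9100 * 1.8500^2 / (8 * 6556.3550)
sag = 0.03158 m


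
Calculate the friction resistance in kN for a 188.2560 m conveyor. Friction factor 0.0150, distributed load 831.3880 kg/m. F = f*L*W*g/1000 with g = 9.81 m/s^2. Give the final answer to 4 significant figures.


F = 0.0150 * 188.2560 * 831.3880 * 9.81 / 1000
F = 23.03 kN


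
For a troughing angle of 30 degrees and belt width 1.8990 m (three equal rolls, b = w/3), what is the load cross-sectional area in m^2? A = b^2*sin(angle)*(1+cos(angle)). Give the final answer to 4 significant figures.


b = 1.8990/3 = 0.633 m
A = 0.633^2 * sin(30 deg) * (1 + cos(30 deg))
A = 0.3738 m^2


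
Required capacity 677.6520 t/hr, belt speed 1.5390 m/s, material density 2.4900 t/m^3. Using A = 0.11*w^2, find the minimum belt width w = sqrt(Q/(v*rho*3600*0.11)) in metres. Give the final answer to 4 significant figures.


A_req = 677.6520 / (1.5390 * 2.4900 * 3600) = 0.0491209 m^2
w = sqrt(0.0491209 / 0.11)
w = 0.6682 m


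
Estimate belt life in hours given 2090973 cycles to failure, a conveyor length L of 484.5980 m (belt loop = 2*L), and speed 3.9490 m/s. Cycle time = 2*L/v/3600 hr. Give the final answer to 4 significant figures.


cycle_time = 2 * 484.5980 / 3.9490 / 3600 = 0.0681745 hr
life = 2090973 * 0.0681745 = 142600 hours


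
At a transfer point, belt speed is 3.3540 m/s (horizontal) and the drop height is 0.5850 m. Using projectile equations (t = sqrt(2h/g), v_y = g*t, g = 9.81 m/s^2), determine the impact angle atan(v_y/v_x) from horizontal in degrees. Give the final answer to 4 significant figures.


t = sqrt(2*0.5850/9.81) = 0.345349 s
v_y = 9.81 * 0.345349 = 3.38787 m/s
angle = atan(3.38787 / 3.3540) = 45.29 deg


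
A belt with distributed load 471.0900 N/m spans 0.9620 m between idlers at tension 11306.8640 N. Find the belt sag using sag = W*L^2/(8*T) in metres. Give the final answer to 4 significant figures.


sag = 471.0900 * 0.9620^2 / (8 * 11306.8640)
sag = 0.004820 m


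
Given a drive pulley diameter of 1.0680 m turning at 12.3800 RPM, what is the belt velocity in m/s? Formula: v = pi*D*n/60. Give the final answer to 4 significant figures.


v = pi * 1.0680 * 12.3800 / 60
v = 0.6923 m/s


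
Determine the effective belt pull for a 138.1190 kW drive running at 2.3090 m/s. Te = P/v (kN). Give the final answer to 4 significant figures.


Te = P / v = 138.1190 / 2.3090
Te = 59.82 kN


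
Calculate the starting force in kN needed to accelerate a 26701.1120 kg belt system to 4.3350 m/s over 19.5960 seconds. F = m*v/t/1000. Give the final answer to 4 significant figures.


F = 26701.1120 * 4.3350 / 19.5960 / 1000
F = 5.907 kN


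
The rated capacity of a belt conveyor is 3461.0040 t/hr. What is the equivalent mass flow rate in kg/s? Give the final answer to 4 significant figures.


m_dot = 3461.0040 * 1000 / 3600
m_dot = 961.4 kg/s


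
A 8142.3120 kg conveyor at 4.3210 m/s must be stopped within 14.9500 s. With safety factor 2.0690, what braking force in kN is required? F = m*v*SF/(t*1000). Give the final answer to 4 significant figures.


F = 8142.3120 * 4.3210 / 14.9500 * 2.0690 / 1000
F = 4.869 kN


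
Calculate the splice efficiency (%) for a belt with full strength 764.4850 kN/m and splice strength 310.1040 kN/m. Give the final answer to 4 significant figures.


Eff = 310.1040 / 764.4850 * 100
Eff = 40.56 %


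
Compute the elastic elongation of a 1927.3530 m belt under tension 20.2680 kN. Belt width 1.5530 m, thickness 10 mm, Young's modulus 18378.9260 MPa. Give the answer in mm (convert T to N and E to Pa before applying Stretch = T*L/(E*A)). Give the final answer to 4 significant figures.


A = 1.5530 * 0.01 = 0.01553 m^2
Stretch = 20.2680*1000 * 1927.3530 / (18378.9260e6 * 0.01553) * 1000
Stretch = 136.9 mm


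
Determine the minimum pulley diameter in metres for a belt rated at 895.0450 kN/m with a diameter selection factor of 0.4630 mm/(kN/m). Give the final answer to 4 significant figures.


D = 895.0450 * 0.4630 / 1000
D = 0.4144 m


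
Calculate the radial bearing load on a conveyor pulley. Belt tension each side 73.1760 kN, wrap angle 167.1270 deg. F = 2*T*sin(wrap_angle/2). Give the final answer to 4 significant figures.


F = 2 * 73.1760 * sin(167.1270/2 deg)
F = 145.4 kN


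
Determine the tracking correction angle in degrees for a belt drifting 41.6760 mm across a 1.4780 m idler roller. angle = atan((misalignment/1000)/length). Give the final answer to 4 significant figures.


misalign_m = 41.6760 / 1000 = 0.041676 m
angle = atan(0.041676 / 1.4780)
angle = 1.615 deg


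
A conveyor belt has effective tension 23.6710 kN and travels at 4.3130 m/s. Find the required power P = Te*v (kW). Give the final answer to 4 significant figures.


P = Te * v = 23.6710 * 4.3130
P = 102.1 kW


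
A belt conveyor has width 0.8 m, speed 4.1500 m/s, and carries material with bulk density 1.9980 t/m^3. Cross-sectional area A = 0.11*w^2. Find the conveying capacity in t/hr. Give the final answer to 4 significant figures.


A = 0.11 * 0.8^2 = 0.0704 m^2
C = 0.0704 * 4.1500 * 1.9980 * 3600
C = 2101 t/hr


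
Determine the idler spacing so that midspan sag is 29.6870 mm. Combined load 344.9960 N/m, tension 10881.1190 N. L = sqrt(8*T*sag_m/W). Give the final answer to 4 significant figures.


sag = 29.6870/1000 = 0.029687 m
L = sqrt(8 * 10881.1190 * 0.029687 / 344.9960)
L = 2.737 m


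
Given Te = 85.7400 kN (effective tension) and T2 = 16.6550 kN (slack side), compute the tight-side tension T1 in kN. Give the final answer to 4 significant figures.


T1 = Te + T2 = 85.7400 + 16.6550
T1 = 102.4 kN


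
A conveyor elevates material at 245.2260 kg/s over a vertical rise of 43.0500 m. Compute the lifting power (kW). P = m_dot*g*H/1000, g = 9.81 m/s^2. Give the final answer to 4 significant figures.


P = 245.2260 * 9.81 * 43.0500 / 1000
P = 103.6 kW


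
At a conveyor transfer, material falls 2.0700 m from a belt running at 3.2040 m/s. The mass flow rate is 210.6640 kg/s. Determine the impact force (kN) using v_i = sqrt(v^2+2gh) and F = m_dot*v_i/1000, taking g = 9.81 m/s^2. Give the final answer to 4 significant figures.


v_i = sqrt(3.2040^2 + 2*9.81*2.0700) = 7.13295 m/s
F = 210.6640 * 7.13295 / 1000
F = 1.503 kN


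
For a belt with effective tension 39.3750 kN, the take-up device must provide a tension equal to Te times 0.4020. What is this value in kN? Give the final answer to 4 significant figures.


T_tu = 39.3750 * 0.4020
T_tu = 15.83 kN


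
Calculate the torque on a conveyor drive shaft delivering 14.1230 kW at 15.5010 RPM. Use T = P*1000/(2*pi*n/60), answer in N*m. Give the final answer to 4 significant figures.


omega = 2*pi*15.5010/60 = 1.62326 rad/s
T = 14.1230*1000 / 1.62326
T = 8700 N*m


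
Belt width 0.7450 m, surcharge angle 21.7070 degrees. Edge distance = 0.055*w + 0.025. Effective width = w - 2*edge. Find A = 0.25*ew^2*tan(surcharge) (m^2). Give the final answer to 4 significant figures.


edge = 0.055*0.7450 + 0.025 = 0.065975 m
ew = 0.7450 - 2*0.065975 = 0.61305 m
A = 0.25 * 0.61305^2 * tan(21.7070 deg)
A = 0.03740 m^2


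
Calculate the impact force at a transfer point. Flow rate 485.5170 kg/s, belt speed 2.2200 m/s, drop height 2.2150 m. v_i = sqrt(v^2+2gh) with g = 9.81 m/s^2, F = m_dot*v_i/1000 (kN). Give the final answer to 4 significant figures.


v_i = sqrt(2.2200^2 + 2*9.81*2.2150) = 6.95605 m/s
F = 485.5170 * 6.95605 / 1000
F = 3.377 kN


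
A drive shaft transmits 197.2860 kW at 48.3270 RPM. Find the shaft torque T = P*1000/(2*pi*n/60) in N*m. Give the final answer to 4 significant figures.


omega = 2*pi*48.3270/60 = 5.06079 rad/s
T = 197.2860*1000 / 5.06079
T = 38980 N*m


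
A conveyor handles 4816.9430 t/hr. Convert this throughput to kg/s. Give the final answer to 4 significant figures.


m_dot = 4816.9430 * 1000 / 3600
m_dot = 1338 kg/s


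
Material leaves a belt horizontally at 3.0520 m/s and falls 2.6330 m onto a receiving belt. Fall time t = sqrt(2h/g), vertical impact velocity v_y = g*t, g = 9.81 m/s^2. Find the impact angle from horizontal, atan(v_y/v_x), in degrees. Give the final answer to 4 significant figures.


t = sqrt(2*2.6330/9.81) = 0.732666 s
v_y = 9.81 * 0.732666 = 7.18745 m/s
angle = atan(7.18745 / 3.0520) = 66.99 deg


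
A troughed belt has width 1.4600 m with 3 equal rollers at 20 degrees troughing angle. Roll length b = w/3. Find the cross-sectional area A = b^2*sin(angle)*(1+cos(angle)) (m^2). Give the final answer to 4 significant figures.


b = 1.4600/3 = 0.486667 m
A = 0.486667^2 * sin(20 deg) * (1 + cos(20 deg))
A = 0.1571 m^2


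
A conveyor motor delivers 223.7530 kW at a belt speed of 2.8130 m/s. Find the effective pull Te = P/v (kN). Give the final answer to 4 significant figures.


Te = P / v = 223.7530 / 2.8130
Te = 79.54 kN


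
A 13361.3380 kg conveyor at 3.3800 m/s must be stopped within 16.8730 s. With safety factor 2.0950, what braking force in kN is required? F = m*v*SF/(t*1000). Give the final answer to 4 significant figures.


F = 13361.3380 * 3.3800 / 16.8730 * 2.0950 / 1000
F = 5.607 kN


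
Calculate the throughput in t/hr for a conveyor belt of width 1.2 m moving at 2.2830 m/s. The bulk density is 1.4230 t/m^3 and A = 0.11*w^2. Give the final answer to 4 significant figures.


A = 0.11 * 1.2^2 = 0.1584 m^2
C = 0.1584 * 2.2830 * 1.4230 * 3600
C = 1853 t/hr


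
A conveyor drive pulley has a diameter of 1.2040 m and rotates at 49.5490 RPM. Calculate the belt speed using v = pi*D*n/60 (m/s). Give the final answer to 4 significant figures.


v = pi * 1.2040 * 49.5490 / 60
v = 3.124 m/s


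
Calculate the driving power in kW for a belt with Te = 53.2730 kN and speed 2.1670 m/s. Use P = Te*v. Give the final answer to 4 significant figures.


P = Te * v = 53.2730 * 2.1670
P = 115.4 kW


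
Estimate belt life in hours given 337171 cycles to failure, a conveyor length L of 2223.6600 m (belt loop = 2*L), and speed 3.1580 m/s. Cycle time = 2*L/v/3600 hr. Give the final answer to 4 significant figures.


cycle_time = 2 * 2223.6600 / 3.1580 / 3600 = 0.391186 hr
life = 337171 * 0.391186 = 131900 hours


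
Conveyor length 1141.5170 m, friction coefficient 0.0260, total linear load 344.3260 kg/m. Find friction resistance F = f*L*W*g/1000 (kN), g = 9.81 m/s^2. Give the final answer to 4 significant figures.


F = 0.0260 * 1141.5170 * 344.3260 * 9.81 / 1000
F = 100.3 kN


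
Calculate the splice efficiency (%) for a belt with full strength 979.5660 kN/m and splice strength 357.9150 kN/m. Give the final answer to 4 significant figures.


Eff = 357.9150 / 979.5660 * 100
Eff = 36.54 %


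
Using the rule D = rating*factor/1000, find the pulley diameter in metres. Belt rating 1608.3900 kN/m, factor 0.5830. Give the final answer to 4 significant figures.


D = 1608.3900 * 0.5830 / 1000
D = 0.9377 m


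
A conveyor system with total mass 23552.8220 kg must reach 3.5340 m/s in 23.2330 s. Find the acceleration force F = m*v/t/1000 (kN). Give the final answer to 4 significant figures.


F = 23552.8220 * 3.5340 / 23.2330 / 1000
F = 3.583 kN


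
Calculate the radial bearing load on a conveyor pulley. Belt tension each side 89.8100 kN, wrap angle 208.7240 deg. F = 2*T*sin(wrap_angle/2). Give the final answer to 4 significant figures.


F = 2 * 89.8100 * sin(208.7240/2 deg)
F = 174.0 kN


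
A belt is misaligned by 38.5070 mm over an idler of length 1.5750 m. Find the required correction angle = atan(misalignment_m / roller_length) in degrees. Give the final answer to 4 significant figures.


misalign_m = 38.5070 / 1000 = 0.038507 m
angle = atan(0.038507 / 1.5750)
angle = 1.401 deg


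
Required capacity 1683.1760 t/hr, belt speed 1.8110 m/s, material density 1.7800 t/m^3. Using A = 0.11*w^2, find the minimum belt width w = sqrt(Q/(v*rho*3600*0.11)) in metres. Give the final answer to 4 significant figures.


A_req = 1683.1760 / (1.8110 * 1.7800 * 3600) = 0.14504 m^2
w = sqrt(0.14504 / 0.11)
w = 1.148 m


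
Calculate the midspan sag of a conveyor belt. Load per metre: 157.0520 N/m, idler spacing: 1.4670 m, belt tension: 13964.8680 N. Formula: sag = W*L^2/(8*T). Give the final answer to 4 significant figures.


sag = 157.0520 * 1.4670^2 / (8 * 13964.8680)
sag = 0.003025 m


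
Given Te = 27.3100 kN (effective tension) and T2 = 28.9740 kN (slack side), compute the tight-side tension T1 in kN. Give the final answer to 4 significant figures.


T1 = Te + T2 = 27.3100 + 28.9740
T1 = 56.28 kN


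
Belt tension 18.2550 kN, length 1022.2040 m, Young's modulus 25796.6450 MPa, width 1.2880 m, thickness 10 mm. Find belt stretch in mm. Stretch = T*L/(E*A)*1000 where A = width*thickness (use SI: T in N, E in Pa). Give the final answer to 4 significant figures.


A = 1.2880 * 0.01 = 0.01288 m^2
Stretch = 18.2550*1000 * 1022.2040 / (25796.6450e6 * 0.01288) * 1000
Stretch = 56.16 mm


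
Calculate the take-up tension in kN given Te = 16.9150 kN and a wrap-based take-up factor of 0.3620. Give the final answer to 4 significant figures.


T_tu = 16.9150 * 0.3620
T_tu = 6.123 kN


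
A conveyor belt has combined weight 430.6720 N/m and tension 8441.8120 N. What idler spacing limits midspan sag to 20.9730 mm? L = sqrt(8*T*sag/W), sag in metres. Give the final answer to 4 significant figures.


sag = 20.9730/1000 = 0.020973 m
L = sqrt(8 * 8441.8120 * 0.020973 / 430.6720)
L = 1.814 m


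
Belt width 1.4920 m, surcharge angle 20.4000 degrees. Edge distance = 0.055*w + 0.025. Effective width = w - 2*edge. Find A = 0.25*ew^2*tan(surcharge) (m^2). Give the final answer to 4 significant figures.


edge = 0.055*1.4920 + 0.025 = 0.10706 m
ew = 1.4920 - 2*0.10706 = 1.27788 m
A = 0.25 * 1.27788^2 * tan(20.4000 deg)
A = 0.1518 m^2


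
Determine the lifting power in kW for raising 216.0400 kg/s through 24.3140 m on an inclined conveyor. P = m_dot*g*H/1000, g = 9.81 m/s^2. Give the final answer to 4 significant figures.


P = 216.0400 * 9.81 * 24.3140 / 1000
P = 51.53 kW


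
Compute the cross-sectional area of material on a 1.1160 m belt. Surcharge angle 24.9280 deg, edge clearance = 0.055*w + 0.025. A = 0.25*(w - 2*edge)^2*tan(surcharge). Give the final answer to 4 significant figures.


edge = 0.055*1.1160 + 0.025 = 0.08638 m
ew = 1.1160 - 2*0.08638 = 0.94324 m
A = 0.25 * 0.94324^2 * tan(24.9280 deg)
A = 0.1034 m^2


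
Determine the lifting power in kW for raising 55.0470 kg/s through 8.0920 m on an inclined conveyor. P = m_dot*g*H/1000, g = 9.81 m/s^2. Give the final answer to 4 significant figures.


P = 55.0470 * 9.81 * 8.0920 / 1000
P = 4.370 kW


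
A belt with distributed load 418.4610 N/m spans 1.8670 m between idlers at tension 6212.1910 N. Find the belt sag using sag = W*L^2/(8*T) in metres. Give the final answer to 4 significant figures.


sag = 418.4610 * 1.8670^2 / (8 * 6212.1910)
sag = 0.02935 m


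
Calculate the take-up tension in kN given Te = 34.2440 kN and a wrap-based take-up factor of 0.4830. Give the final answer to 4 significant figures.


T_tu = 34.2440 * 0.4830
T_tu = 16.54 kN


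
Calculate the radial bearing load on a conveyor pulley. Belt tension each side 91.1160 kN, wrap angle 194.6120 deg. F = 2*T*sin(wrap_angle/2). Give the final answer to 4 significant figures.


F = 2 * 91.1160 * sin(194.6120/2 deg)
F = 180.8 kN


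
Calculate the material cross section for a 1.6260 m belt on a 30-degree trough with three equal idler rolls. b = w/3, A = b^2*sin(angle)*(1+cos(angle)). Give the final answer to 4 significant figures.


b = 1.6260/3 = 0.542 m
A = 0.542^2 * sin(30 deg) * (1 + cos(30 deg))
A = 0.2741 m^2


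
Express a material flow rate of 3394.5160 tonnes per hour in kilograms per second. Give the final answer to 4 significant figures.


m_dot = 3394.5160 * 1000 / 3600
m_dot = 942.9 kg/s


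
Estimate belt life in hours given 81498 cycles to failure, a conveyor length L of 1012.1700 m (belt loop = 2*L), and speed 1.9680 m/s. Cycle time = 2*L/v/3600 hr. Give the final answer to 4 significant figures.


cycle_time = 2 * 1012.1700 / 1.9680 / 3600 = 0.28573 hr
life = 81498 * 0.28573 = 23290 hours


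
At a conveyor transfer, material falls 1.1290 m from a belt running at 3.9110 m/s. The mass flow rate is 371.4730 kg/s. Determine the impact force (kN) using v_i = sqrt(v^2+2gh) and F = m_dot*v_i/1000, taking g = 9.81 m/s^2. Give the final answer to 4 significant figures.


v_i = sqrt(3.9110^2 + 2*9.81*1.1290) = 6.11939 m/s
F = 371.4730 * 6.11939 / 1000
F = 2.273 kN


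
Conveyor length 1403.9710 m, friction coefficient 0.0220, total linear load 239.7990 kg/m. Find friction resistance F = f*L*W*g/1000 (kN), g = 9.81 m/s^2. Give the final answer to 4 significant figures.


F = 0.0220 * 1403.9710 * 239.7990 * 9.81 / 1000
F = 72.66 kN


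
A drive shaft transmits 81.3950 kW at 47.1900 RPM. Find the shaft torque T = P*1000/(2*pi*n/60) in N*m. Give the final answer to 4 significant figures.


omega = 2*pi*47.1900/60 = 4.94173 rad/s
T = 81.3950*1000 / 4.94173
T = 16470 N*m


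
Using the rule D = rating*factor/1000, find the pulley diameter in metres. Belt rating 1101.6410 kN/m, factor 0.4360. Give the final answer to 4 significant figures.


D = 1101.6410 * 0.4360 / 1000
D = 0.4803 m


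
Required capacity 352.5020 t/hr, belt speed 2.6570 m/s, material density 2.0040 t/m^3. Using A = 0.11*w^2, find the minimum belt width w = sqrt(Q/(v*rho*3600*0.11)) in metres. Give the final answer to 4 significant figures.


A_req = 352.5020 / (2.6570 * 2.0040 * 3600) = 0.0183895 m^2
w = sqrt(0.0183895 / 0.11)
w = 0.4089 m


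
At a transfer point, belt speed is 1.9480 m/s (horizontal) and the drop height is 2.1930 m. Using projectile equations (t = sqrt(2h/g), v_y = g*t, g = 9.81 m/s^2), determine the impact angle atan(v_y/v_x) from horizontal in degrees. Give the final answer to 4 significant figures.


t = sqrt(2*2.1930/9.81) = 0.668651 s
v_y = 9.81 * 0.668651 = 6.55947 m/s
angle = atan(6.55947 / 1.9480) = 73.46 deg


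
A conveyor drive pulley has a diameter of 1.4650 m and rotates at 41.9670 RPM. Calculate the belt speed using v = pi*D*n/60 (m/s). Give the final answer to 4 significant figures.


v = pi * 1.4650 * 41.9670 / 60
v = 3.219 m/s


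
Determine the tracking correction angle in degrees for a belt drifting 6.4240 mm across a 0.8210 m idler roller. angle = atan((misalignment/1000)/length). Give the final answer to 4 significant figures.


misalign_m = 6.4240 / 1000 = 0.006424 m
angle = atan(0.006424 / 0.8210)
angle = 0.4483 deg


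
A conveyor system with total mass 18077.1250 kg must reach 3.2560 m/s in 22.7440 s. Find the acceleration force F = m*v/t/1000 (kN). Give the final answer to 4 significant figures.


F = 18077.1250 * 3.2560 / 22.7440 / 1000
F = 2.588 kN


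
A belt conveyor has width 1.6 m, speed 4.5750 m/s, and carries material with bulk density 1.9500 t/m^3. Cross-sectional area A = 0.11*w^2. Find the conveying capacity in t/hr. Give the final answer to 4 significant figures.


A = 0.11 * 1.6^2 = 0.2816 m^2
C = 0.2816 * 4.5750 * 1.9500 * 3600
C = 9044 t/hr


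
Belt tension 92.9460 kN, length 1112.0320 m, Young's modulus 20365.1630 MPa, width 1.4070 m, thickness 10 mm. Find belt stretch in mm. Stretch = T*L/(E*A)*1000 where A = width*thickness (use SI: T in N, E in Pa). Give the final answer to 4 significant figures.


A = 1.4070 * 0.01 = 0.01407 m^2
Stretch = 92.9460*1000 * 1112.0320 / (20365.1630e6 * 0.01407) * 1000
Stretch = 360.7 mm


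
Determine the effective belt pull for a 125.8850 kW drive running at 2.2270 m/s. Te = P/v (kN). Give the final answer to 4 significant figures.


Te = P / v = 125.8850 / 2.2270
Te = 56.53 kN


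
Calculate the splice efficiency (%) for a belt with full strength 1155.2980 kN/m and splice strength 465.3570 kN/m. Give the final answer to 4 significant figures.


Eff = 465.3570 / 1155.2980 * 100
Eff = 40.28 %


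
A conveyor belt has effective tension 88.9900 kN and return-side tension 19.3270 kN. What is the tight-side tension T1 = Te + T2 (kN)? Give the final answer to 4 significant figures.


T1 = Te + T2 = 88.9900 + 19.3270
T1 = 108.3 kN


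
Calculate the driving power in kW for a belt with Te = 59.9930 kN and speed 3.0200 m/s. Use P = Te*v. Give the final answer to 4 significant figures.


P = Te * v = 59.9930 * 3.0200
P = 181.2 kW


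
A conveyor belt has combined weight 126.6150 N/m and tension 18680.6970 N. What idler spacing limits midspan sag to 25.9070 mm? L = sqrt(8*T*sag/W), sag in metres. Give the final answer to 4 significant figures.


sag = 25.9070/1000 = 0.025907 m
L = sqrt(8 * 18680.6970 * 0.025907 / 126.6150)
L = 5.530 m


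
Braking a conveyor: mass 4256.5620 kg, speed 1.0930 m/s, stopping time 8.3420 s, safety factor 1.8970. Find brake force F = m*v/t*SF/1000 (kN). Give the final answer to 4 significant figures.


F = 4256.5620 * 1.0930 / 8.3420 * 1.8970 / 1000
F = 1.058 kN


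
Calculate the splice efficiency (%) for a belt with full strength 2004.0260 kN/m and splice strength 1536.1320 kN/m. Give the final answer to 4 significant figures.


Eff = 1536.1320 / 2004.0260 * 100
Eff = 76.65 %


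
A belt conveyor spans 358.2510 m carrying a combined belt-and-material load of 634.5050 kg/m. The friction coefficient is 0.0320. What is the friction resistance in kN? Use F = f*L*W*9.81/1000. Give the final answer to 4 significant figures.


F = 0.0320 * 358.2510 * 634.5050 * 9.81 / 1000
F = 71.36 kN


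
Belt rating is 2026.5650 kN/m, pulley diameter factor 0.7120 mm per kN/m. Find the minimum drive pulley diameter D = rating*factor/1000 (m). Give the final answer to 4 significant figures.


D = 2026.5650 * 0.7120 / 1000
D = 1.443 m


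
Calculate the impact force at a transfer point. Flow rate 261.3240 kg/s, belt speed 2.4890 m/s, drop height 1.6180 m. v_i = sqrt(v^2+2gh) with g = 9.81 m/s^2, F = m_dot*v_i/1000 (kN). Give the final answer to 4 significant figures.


v_i = sqrt(2.4890^2 + 2*9.81*1.6180) = 6.15957 m/s
F = 261.3240 * 6.15957 / 1000
F = 1.610 kN


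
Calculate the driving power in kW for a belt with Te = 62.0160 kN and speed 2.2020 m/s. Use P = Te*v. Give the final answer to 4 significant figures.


P = Te * v = 62.0160 * 2.2020
P = 136.6 kW


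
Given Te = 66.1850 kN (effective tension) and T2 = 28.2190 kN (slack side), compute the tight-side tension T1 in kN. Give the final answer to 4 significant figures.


T1 = Te + T2 = 66.1850 + 28.2190
T1 = 94.40 kN


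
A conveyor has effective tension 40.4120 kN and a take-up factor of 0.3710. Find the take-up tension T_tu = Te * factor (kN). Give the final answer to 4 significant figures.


T_tu = 40.4120 * 0.3710
T_tu = 14.99 kN


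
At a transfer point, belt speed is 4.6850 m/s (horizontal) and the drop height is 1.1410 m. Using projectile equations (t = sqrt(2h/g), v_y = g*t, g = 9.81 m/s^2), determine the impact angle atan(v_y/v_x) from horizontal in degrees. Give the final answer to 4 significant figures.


t = sqrt(2*1.1410/9.81) = 0.482307 s
v_y = 9.81 * 0.482307 = 4.73143 m/s
angle = atan(4.73143 / 4.6850) = 45.28 deg


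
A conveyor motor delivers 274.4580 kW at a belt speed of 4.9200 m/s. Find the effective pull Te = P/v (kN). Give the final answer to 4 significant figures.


Te = P / v = 274.4580 / 4.9200
Te = 55.78 kN


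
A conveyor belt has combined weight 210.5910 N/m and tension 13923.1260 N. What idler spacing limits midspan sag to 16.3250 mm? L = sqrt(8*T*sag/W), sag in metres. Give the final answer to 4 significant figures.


sag = 16.3250/1000 = 0.016325 m
L = sqrt(8 * 13923.1260 * 0.016325 / 210.5910)
L = 2.938 m


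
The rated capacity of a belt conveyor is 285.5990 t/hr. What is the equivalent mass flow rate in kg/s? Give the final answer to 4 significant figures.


m_dot = 285.5990 * 1000 / 3600
m_dot = 79.33 kg/s


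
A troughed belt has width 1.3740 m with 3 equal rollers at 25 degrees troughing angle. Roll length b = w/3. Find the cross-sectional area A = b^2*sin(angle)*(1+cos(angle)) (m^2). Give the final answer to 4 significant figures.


b = 1.3740/3 = 0.458 m
A = 0.458^2 * sin(25 deg) * (1 + cos(25 deg))
A = 0.1690 m^2


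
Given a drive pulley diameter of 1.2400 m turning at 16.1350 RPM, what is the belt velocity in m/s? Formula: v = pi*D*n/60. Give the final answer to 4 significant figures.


v = pi * 1.2400 * 16.1350 / 60
v = 1.048 m/s


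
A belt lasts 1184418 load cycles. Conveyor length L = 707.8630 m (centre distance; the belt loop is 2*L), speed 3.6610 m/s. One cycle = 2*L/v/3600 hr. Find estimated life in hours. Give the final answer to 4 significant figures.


cycle_time = 2 * 707.8630 / 3.6610 / 3600 = 0.107418 hr
life = 1184418 * 0.107418 = 127200 hours


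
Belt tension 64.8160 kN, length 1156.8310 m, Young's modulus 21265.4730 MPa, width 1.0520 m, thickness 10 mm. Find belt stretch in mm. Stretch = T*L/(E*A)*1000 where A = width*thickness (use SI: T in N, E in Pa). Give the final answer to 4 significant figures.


A = 1.0520 * 0.01 = 0.01052 m^2
Stretch = 64.8160*1000 * 1156.8310 / (21265.4730e6 * 0.01052) * 1000
Stretch = 335.2 mm


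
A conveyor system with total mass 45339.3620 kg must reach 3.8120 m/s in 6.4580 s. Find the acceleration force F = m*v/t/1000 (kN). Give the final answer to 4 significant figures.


F = 45339.3620 * 3.8120 / 6.4580 / 1000
F = 26.76 kN


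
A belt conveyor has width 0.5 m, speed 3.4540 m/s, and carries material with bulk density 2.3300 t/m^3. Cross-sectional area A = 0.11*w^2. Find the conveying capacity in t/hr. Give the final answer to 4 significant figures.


A = 0.11 * 0.5^2 = 0.0275 m^2
C = 0.0275 * 3.4540 * 2.3300 * 3600
C = 796.7 t/hr


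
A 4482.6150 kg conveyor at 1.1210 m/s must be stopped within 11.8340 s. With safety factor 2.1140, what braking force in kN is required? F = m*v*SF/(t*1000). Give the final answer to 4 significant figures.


F = 4482.6150 * 1.1210 / 11.8340 * 2.1140 / 1000
F = 0.8977 kN


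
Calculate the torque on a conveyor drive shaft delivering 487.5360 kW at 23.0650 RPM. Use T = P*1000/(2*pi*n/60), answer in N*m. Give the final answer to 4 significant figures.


omega = 2*pi*23.0650/60 = 2.41536 rad/s
T = 487.5360*1000 / 2.41536
T = 201800 N*m


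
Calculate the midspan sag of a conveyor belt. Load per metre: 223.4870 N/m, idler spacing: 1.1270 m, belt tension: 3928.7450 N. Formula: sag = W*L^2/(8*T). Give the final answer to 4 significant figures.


sag = 223.4870 * 1.1270^2 / (8 * 3928.7450)
sag = 0.009031 m


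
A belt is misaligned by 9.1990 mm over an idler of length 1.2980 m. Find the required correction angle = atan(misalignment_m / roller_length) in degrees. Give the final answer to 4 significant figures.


misalign_m = 9.1990 / 1000 = 0.009199 m
angle = atan(0.009199 / 1.2980)
angle = 0.4061 deg


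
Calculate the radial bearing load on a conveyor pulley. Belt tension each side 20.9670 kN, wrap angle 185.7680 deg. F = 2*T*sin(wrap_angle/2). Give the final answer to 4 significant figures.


F = 2 * 20.9670 * sin(185.7680/2 deg)
F = 41.88 kN


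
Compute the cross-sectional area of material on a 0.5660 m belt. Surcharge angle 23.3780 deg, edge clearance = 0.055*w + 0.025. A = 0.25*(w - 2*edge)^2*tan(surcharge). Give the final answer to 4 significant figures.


edge = 0.055*0.5660 + 0.025 = 0.05613 m
ew = 0.5660 - 2*0.05613 = 0.45374 m
A = 0.25 * 0.45374^2 * tan(23.3780 deg)
A = 0.02225 m^2


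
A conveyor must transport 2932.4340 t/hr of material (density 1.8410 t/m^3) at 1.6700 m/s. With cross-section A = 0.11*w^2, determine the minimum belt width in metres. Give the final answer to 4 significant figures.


A_req = 2932.4340 / (1.6700 * 1.8410 * 3600) = 0.264945 m^2
w = sqrt(0.264945 / 0.11)
w = 1.552 m


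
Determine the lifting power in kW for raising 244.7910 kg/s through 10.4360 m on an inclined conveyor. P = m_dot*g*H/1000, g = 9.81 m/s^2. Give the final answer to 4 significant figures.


P = 244.7910 * 9.81 * 10.4360 / 1000
P = 25.06 kW


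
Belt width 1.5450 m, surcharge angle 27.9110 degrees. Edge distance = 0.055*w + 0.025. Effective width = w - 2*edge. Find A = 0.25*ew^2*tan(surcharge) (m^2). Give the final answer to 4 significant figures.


edge = 0.055*1.5450 + 0.025 = 0.109975 m
ew = 1.5450 - 2*0.109975 = 1.32505 m
A = 0.25 * 1.32505^2 * tan(27.9110 deg)
A = 0.2325 m^2


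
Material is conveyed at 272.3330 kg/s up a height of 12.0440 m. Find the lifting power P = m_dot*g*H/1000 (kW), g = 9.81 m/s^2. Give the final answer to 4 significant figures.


P = 272.3330 * 9.81 * 12.0440 / 1000
P = 32.18 kW


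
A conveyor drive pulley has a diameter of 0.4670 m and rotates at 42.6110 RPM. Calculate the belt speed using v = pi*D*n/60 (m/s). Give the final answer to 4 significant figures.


v = pi * 0.4670 * 42.6110 / 60
v = 1.042 m/s


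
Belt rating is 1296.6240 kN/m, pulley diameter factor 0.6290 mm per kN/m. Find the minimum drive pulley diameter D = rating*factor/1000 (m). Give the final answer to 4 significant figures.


D = 1296.6240 * 0.6290 / 1000
D = 0.8156 m


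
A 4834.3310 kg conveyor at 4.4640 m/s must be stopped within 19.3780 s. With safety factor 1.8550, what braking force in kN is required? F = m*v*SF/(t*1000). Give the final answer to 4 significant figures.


F = 4834.3310 * 4.4640 / 19.3780 * 1.8550 / 1000
F = 2.066 kN


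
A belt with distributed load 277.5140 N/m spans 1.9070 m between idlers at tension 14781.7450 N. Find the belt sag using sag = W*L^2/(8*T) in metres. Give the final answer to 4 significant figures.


sag = 277.5140 * 1.9070^2 / (8 * 14781.7450)
sag = 0.008534 m


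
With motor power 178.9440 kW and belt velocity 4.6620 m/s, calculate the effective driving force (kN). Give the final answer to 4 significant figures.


Te = P / v = 178.9440 / 4.6620
Te = 38.38 kN


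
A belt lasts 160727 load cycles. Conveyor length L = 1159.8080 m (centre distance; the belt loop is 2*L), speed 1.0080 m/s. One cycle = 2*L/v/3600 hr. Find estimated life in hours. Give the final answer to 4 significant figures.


cycle_time = 2 * 1159.8080 / 1.0080 / 3600 = 0.639224 hr
life = 160727 * 0.639224 = 102700 hours


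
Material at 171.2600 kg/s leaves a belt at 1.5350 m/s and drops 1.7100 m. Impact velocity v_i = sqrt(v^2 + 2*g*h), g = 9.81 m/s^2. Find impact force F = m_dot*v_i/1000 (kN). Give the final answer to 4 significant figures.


v_i = sqrt(1.5350^2 + 2*9.81*1.7100) = 5.9922 m/s
F = 171.2600 * 5.9922 / 1000
F = 1.026 kN


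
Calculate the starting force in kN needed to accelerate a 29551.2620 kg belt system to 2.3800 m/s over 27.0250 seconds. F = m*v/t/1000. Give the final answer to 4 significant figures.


F = 29551.2620 * 2.3800 / 27.0250 / 1000
F = 2.602 kN


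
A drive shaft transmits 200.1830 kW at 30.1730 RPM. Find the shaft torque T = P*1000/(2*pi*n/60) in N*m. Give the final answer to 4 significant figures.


omega = 2*pi*30.1730/60 = 3.15971 rad/s
T = 200.1830*1000 / 3.15971
T = 63350 N*m
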